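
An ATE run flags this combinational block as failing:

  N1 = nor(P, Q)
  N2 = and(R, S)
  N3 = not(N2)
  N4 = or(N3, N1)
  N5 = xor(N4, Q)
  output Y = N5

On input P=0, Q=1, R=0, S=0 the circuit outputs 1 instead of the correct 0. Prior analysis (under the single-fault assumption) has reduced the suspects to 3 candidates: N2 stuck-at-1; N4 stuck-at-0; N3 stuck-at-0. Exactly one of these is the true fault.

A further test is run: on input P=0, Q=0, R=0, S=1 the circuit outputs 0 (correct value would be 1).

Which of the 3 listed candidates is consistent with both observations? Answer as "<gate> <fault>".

Evaluate each candidate on input P=0, Q=0, R=0, S=1:
  N2 stuck-at-1: N1=1, N2=1 [stuck-at-1], N3=0, N4=1, N5=1 → 1 — eliminated
  N4 stuck-at-0: N1=1, N2=0, N3=1, N4=0 [stuck-at-0], N5=0 → 0 — matches
  N3 stuck-at-0: N1=1, N2=0, N3=0 [stuck-at-0], N4=1, N5=1 → 1 — eliminated
Only N4 stuck-at-0 reproduces the observed 0.

N4 stuck-at-0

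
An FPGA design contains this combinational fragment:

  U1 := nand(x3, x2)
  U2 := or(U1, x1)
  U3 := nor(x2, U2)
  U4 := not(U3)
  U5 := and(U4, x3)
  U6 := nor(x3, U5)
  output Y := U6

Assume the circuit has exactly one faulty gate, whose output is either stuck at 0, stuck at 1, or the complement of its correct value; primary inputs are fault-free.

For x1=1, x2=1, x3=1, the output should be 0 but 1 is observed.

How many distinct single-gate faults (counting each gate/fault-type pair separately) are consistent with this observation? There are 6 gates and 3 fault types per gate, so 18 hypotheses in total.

2

Fault-free: U1=0, U2=1, U3=0, U4=1, U5=1, U6=0 → 0. Observed 1.
  U1: none of the 3 fault types match ✗
  U2: none of the 3 fault types match ✗
  U3: none of the 3 fault types match ✗
  U4: none of the 3 fault types match ✗
  U5: none of the 3 fault types match ✗
  U6: stuck-at-1, inverted output ✓; others ✗
Consistent faults: {U6 stuck-at-1, U6 inverted output} — 2 in all.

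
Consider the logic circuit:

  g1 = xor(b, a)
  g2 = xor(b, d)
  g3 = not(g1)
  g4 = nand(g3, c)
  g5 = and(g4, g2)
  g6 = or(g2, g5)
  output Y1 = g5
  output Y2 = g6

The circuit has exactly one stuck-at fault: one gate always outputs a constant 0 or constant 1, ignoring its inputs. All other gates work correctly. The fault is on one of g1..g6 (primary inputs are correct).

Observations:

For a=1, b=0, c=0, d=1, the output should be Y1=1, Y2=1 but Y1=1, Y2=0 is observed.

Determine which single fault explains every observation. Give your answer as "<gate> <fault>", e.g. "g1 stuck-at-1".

Fault-free values for test 1 (a=1, b=0, c=0, d=1): g1=1, g2=1, g3=0, g4=1, g5=1, g6=1, giving Y1=1, Y2=1. Observed Y1=1, Y2=0.
Test 1: faults giving observed Y1=1, Y2=0 are {g6 stuck-at-0}.
Only g6 stuck-at-0 is consistent with every test.

g6 stuck-at-0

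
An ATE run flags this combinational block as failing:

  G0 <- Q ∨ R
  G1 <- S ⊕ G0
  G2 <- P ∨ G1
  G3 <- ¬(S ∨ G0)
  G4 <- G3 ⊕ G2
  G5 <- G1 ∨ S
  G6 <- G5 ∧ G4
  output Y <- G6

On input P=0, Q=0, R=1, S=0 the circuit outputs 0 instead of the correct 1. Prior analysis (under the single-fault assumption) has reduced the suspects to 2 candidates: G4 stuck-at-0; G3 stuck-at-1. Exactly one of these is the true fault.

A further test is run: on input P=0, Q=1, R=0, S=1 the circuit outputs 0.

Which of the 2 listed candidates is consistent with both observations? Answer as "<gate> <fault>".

Evaluate each candidate on input P=0, Q=1, R=0, S=1:
  G4 stuck-at-0: G0=1, G1=0, G2=0, G3=0, G4=0 [stuck-at-0], G5=1, G6=0 → 0 — matches
  G3 stuck-at-1: G0=1, G1=0, G2=0, G3=1 [stuck-at-1], G4=1, G5=1, G6=1 → 1 — eliminated
Only G4 stuck-at-0 reproduces the observed 0.

G4 stuck-at-0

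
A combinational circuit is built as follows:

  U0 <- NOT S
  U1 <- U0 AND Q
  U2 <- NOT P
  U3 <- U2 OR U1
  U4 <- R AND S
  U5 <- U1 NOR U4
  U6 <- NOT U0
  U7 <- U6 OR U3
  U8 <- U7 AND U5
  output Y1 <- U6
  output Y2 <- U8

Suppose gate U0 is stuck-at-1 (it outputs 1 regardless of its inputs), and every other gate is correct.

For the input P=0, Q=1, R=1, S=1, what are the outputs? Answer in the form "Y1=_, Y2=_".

Propagate with U0 forced: U0=1 [stuck-at-1], U1=1, U2=1, U3=1, U4=1, U5=0, U6=0, U7=1, U8=0.
So the outputs are Y1=0, Y2=0. (Without the fault they would be Y1=1, Y2=0.)

Y1=0, Y2=0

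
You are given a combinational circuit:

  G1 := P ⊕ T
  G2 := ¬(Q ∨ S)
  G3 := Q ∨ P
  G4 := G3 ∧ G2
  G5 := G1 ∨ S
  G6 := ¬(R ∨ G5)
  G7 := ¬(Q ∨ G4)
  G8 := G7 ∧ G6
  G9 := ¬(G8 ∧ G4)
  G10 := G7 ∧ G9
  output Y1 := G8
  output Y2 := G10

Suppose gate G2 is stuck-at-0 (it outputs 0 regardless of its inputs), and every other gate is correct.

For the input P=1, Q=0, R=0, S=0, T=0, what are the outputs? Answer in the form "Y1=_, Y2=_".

Propagate with G2 forced: G1=1, G2=0 [stuck-at-0], G3=1, G4=0, G5=1, G6=0, G7=1, G8=0, G9=1, G10=1.
So the outputs are Y1=0, Y2=1. (Without the fault they would be Y1=0, Y2=0.)

Y1=0, Y2=1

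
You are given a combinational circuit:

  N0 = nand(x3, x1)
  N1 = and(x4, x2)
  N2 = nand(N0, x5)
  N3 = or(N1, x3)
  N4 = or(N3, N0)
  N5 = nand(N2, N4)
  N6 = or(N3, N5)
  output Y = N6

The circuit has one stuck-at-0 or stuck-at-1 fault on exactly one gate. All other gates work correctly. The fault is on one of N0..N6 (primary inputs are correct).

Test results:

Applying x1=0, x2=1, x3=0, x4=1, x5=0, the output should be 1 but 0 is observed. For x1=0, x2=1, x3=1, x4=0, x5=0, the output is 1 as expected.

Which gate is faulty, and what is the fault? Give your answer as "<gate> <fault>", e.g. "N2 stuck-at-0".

Fault-free values for test 1 (x1=0, x2=1, x3=0, x4=1, x5=0): N0=1, N1=1, N2=1, N3=1, N4=1, N5=0, N6=1, giving Y=1. Observed 0.
Test 1: faults giving observed 0 are {N1 stuck-at-0, N3 stuck-at-0, N6 stuck-at-0}.
Test 2 (x1=0, x2=1, x3=1, x4=0, x5=0): fault-free N0=1, N1=0, N2=1, N3=1, N4=1, N5=0, N6=1 → 1; observed 1. Eliminates N3 stuck-at-0, N6 stuck-at-0.
Only N1 stuck-at-0 is consistent with every test.

N1 stuck-at-0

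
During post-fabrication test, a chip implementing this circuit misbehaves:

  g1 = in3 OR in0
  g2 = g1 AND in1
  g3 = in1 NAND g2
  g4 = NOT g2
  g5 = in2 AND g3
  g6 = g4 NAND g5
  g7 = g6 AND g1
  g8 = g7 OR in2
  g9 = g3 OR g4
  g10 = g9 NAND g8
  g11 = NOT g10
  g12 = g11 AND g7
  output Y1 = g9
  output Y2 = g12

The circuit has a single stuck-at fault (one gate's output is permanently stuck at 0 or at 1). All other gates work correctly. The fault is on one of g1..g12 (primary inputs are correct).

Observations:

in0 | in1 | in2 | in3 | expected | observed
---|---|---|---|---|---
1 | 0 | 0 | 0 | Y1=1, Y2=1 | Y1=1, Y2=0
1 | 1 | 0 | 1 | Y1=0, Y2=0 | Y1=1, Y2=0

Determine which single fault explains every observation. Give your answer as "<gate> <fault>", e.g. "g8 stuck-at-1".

Fault-free values for test 1 (in0=1, in1=0, in2=0, in3=0): g1=1, g2=0, g3=1, g4=1, g5=0, g6=1, g7=1, g8=1, g9=1, g10=0, g11=1, g12=1, giving Y1=1, Y2=1. Observed Y1=1, Y2=0.
Test 1: faults giving observed Y1=1, Y2=0 are {g1 stuck-at-0, g5 stuck-at-1, g6 stuck-at-0, g7 stuck-at-0, g8 stuck-at-0, g10 stuck-at-1, g11 stuck-at-0, g12 stuck-at-0}.
Test 2 (in0=1, in1=1, in2=0, in3=1): fault-free g1=1, g2=1, g3=0, g4=0, g5=0, g6=1, g7=1, g8=1, g9=0, g10=1, g11=0, g12=0 → Y1=0, Y2=0; observed Y1=1, Y2=0. Eliminates g5 stuck-at-1, g6 stuck-at-0, g7 stuck-at-0, g8 stuck-at-0, g10 stuck-at-1, g11 stuck-at-0, g12 stuck-at-0.
Only g1 stuck-at-0 is consistent with every test.

g1 stuck-at-0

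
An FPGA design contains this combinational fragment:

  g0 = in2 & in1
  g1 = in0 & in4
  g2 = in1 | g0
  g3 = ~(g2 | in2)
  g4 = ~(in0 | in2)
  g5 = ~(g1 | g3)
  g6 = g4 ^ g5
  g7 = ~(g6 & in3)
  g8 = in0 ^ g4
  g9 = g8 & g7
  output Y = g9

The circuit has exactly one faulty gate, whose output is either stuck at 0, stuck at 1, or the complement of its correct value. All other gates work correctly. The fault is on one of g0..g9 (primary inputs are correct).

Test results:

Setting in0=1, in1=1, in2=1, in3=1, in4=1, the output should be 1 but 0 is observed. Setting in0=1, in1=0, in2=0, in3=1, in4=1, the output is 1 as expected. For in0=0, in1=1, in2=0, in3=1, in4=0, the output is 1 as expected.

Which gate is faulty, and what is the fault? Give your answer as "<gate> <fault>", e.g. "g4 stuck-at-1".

Fault-free values for test 1 (in0=1, in1=1, in2=1, in3=1, in4=1): g0=1, g1=1, g2=1, g3=0, g4=0, g5=0, g6=0, g7=1, g8=1, g9=1, giving Y=1. Observed 0.
Test 1: faults giving observed 0 are {g1 stuck-at-0, g1 inverted output, g4 stuck-at-1, g4 inverted output, g5 stuck-at-1, g5 inverted output, g6 stuck-at-1, g6 inverted output, g7 stuck-at-0, g7 inverted output, g8 stuck-at-0, g8 inverted output, g9 stuck-at-0, g9 inverted output}.
Test 2 (in0=1, in1=0, in2=0, in3=1, in4=1): fault-free g0=0, g1=1, g2=0, g3=1, g4=0, g5=0, g6=0, g7=1, g8=1, g9=1 → 1; observed 1. Eliminates g4 stuck-at-1, g4 inverted output, g5 stuck-at-1, g5 inverted output, g6 stuck-at-1, g6 inverted output, g7 stuck-at-0, g7 inverted output, g8 stuck-at-0, g8 inverted output, g9 stuck-at-0, g9 inverted output.
Test 3 (in0=0, in1=1, in2=0, in3=1, in4=0): fault-free g0=0, g1=0, g2=1, g3=0, g4=1, g5=1, g6=0, g7=1, g8=1, g9=1 → 1; observed 1. Eliminates g1 inverted output.
Only g1 stuck-at-0 is consistent with every test.

g1 stuck-at-0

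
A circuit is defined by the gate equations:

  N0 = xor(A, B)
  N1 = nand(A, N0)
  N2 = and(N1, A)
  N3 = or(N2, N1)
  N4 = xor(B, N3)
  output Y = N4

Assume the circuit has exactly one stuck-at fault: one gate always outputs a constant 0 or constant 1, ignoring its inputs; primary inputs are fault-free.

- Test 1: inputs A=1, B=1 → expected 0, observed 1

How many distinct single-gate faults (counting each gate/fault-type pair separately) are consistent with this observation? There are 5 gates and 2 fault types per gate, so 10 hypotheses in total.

4

Fault-free: N0=0, N1=1, N2=1, N3=1, N4=0 → 0. Observed 1.
  N0 stuck-at-0: output 0 ✗
  N0 stuck-at-1: output 1 ✓
  N1 stuck-at-0: output 1 ✓
  N1 stuck-at-1: output 0 ✗
  N2 stuck-at-0: output 0 ✗
  N2 stuck-at-1: output 0 ✗
  N3 stuck-at-0: output 1 ✓
  N3 stuck-at-1: output 0 ✗
  N4 stuck-at-0: output 0 ✗
  N4 stuck-at-1: output 1 ✓
Consistent faults: {N0 stuck-at-1, N1 stuck-at-0, N3 stuck-at-0, N4 stuck-at-1} — 4 in all.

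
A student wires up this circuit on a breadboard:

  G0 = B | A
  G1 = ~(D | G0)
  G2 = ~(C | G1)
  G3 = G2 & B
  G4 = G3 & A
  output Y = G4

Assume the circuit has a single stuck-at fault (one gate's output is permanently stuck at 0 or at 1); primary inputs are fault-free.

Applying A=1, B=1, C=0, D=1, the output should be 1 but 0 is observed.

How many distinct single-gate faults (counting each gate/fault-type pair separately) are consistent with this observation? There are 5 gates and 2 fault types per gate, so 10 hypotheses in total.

4

Fault-free: G0=1, G1=0, G2=1, G3=1, G4=1 → 1. Observed 0.
  G0 stuck-at-0: output 1 ✗
  G0 stuck-at-1: output 1 ✗
  G1 stuck-at-0: output 1 ✗
  G1 stuck-at-1: output 0 ✓
  G2 stuck-at-0: output 0 ✓
  G2 stuck-at-1: output 1 ✗
  G3 stuck-at-0: output 0 ✓
  G3 stuck-at-1: output 1 ✗
  G4 stuck-at-0: output 0 ✓
  G4 stuck-at-1: output 1 ✗
Consistent faults: {G1 stuck-at-1, G2 stuck-at-0, G3 stuck-at-0, G4 stuck-at-0} — 4 in all.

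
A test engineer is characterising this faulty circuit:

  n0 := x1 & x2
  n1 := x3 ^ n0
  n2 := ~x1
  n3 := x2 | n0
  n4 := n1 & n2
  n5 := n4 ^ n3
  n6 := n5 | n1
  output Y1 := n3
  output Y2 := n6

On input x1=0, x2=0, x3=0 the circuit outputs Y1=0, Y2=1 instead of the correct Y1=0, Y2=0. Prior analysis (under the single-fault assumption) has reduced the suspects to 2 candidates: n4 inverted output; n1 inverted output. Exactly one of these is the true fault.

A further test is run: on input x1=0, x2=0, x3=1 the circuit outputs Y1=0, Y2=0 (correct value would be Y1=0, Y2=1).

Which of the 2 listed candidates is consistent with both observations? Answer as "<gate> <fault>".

Evaluate each candidate on input x1=0, x2=0, x3=1:
  n4 inverted output: n0=0, n1=1, n2=1, n3=0, n4=0 [inverted output], n5=0, n6=1 → Y1=0, Y2=1 — eliminated
  n1 inverted output: n0=0, n1=0 [inverted output], n2=1, n3=0, n4=0, n5=0, n6=0 → Y1=0, Y2=0 — matches
Only n1 inverted output reproduces the observed Y1=0, Y2=0.

n1 inverted output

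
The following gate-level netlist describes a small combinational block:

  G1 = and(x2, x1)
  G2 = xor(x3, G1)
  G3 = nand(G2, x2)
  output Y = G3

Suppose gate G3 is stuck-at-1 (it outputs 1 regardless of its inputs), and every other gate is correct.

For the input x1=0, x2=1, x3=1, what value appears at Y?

1

Propagate with G3 forced: G1=0, G2=1, G3=1 [stuck-at-1].
So Y = 1. (Without the fault it would be 0.)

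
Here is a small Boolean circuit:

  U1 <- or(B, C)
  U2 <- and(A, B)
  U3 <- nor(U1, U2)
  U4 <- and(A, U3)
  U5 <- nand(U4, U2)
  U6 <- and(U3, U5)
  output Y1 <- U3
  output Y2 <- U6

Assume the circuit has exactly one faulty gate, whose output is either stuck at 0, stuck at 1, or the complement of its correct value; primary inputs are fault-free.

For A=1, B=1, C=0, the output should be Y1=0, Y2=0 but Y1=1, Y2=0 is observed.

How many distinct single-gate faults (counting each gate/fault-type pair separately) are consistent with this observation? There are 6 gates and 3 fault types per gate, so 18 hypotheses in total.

2

Fault-free: U1=1, U2=1, U3=0, U4=0, U5=1, U6=0 → Y1=0, Y2=0. Observed Y1=1, Y2=0.
  U1: none of the 3 fault types match ✗
  U2: none of the 3 fault types match ✗
  U3: stuck-at-1, inverted output ✓; others ✗
  U4: none of the 3 fault types match ✗
  U5: none of the 3 fault types match ✗
  U6: none of the 3 fault types match ✗
Consistent faults: {U3 stuck-at-1, U3 inverted output} — 2 in all.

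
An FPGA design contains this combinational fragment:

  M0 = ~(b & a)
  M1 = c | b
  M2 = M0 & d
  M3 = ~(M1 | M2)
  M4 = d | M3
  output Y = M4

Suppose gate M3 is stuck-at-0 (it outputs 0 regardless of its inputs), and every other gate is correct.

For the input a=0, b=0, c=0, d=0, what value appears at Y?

Propagate with M3 forced: M0=1, M1=0, M2=0, M3=0 [stuck-at-0], M4=0.
So Y = 0. (Without the fault it would be 1.)

0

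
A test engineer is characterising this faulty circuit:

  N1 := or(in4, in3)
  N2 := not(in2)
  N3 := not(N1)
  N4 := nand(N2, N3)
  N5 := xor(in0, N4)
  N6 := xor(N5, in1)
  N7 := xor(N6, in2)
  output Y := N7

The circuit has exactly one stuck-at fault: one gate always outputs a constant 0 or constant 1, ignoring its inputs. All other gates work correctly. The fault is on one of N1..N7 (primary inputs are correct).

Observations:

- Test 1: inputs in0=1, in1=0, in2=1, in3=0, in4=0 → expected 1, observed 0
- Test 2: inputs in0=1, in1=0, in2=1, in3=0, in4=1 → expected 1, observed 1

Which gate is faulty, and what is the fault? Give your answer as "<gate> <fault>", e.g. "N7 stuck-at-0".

Fault-free values for test 1 (in0=1, in1=0, in2=1, in3=0, in4=0): N1=0, N2=0, N3=1, N4=1, N5=0, N6=0, N7=1, giving Y=1. Observed 0.
Test 1: faults giving observed 0 are {N2 stuck-at-1, N4 stuck-at-0, N5 stuck-at-1, N6 stuck-at-1, N7 stuck-at-0}.
Test 2 (in0=1, in1=0, in2=1, in3=0, in4=1): fault-free N1=1, N2=0, N3=0, N4=1, N5=0, N6=0, N7=1 → 1; observed 1. Eliminates N4 stuck-at-0, N5 stuck-at-1, N6 stuck-at-1, N7 stuck-at-0.
Only N2 stuck-at-1 is consistent with every test.

N2 stuck-at-1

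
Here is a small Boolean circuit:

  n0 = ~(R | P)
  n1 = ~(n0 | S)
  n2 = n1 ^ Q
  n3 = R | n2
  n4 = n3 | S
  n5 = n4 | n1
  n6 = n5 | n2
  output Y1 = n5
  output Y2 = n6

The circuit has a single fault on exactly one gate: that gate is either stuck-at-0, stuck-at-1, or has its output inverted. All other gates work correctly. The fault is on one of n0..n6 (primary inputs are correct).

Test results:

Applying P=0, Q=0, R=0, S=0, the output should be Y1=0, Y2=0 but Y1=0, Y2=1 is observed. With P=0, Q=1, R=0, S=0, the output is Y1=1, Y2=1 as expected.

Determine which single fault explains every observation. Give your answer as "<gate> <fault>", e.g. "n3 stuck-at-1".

Fault-free values for test 1 (P=0, Q=0, R=0, S=0): n0=1, n1=0, n2=0, n3=0, n4=0, n5=0, n6=0, giving Y1=0, Y2=0. Observed Y1=0, Y2=1.
Test 1: faults giving observed Y1=0, Y2=1 are {n6 stuck-at-1, n6 inverted output}.
Test 2 (P=0, Q=1, R=0, S=0): fault-free n0=1, n1=0, n2=1, n3=1, n4=1, n5=1, n6=1 → Y1=1, Y2=1; observed Y1=1, Y2=1. Eliminates n6 inverted output.
Only n6 stuck-at-1 is consistent with every test.

n6 stuck-at-1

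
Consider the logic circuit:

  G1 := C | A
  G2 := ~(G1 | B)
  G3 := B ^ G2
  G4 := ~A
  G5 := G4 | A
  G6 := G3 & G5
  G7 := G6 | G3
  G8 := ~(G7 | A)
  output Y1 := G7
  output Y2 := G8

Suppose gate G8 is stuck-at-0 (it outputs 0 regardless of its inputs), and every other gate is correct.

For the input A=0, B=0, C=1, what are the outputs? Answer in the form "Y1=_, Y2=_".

Propagate with G8 forced: G1=1, G2=0, G3=0, G4=1, G5=1, G6=0, G7=0, G8=0 [stuck-at-0].
So the outputs are Y1=0, Y2=0. (Without the fault they would be Y1=0, Y2=1.)

Y1=0, Y2=0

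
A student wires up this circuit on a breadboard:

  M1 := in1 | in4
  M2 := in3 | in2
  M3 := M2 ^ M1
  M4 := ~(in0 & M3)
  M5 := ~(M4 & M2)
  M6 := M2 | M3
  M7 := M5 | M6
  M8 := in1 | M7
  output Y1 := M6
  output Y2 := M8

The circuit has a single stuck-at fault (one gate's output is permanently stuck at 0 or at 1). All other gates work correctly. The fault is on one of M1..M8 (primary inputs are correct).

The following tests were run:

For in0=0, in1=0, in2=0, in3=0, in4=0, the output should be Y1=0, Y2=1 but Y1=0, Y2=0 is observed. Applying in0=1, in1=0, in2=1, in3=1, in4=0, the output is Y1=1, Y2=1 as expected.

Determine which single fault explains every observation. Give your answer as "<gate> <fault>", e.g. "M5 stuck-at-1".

Fault-free values for test 1 (in0=0, in1=0, in2=0, in3=0, in4=0): M1=0, M2=0, M3=0, M4=1, M5=1, M6=0, M7=1, M8=1, giving Y1=0, Y2=1. Observed Y1=0, Y2=0.
Test 1: faults giving observed Y1=0, Y2=0 are {M5 stuck-at-0, M7 stuck-at-0, M8 stuck-at-0}.
Test 2 (in0=1, in1=0, in2=1, in3=1, in4=0): fault-free M1=0, M2=1, M3=1, M4=0, M5=1, M6=1, M7=1, M8=1 → Y1=1, Y2=1; observed Y1=1, Y2=1. Eliminates M7 stuck-at-0, M8 stuck-at-0.
Only M5 stuck-at-0 is consistent with every test.

M5 stuck-at-0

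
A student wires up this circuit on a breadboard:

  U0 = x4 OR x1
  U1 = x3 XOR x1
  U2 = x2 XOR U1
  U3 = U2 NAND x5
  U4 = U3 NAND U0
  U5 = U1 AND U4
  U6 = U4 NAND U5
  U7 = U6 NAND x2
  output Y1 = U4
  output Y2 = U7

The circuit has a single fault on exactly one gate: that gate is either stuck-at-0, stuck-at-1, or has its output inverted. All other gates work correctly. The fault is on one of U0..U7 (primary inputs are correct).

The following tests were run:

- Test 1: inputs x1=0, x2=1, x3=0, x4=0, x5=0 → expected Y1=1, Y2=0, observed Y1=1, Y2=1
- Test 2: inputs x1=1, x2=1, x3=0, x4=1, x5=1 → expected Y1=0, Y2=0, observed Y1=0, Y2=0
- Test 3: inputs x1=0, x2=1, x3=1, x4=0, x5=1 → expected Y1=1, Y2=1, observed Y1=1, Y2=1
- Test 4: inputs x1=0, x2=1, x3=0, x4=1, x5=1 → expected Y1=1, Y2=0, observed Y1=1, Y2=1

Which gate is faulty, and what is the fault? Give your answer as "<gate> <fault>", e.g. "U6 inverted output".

Fault-free values for test 1 (x1=0, x2=1, x3=0, x4=0, x5=0): U0=0, U1=0, U2=1, U3=1, U4=1, U5=0, U6=1, U7=0, giving Y1=1, Y2=0. Observed Y1=1, Y2=1.
Test 1: faults giving observed Y1=1, Y2=1 are {U1 stuck-at-1, U1 inverted output, U5 stuck-at-1, U5 inverted output, U6 stuck-at-0, U6 inverted output, U7 stuck-at-1, U7 inverted output}.
Test 2 (x1=1, x2=1, x3=0, x4=1, x5=1): fault-free U0=1, U1=1, U2=0, U3=1, U4=0, U5=0, U6=1, U7=0 → Y1=0, Y2=0; observed Y1=0, Y2=0. Eliminates U1 inverted output, U6 stuck-at-0, U6 inverted output, U7 stuck-at-1, U7 inverted output.
Test 3 (x1=0, x2=1, x3=1, x4=0, x5=1): fault-free U0=0, U1=1, U2=0, U3=1, U4=1, U5=1, U6=0, U7=1 → Y1=1, Y2=1; observed Y1=1, Y2=1. Eliminates U5 inverted output.
Test 4 (x1=0, x2=1, x3=0, x4=1, x5=1): fault-free U0=1, U1=0, U2=1, U3=0, U4=1, U5=0, U6=1, U7=0 → Y1=1, Y2=0; observed Y1=1, Y2=1. Eliminates U1 stuck-at-1.
Only U5 stuck-at-1 is consistent with every test.

U5 stuck-at-1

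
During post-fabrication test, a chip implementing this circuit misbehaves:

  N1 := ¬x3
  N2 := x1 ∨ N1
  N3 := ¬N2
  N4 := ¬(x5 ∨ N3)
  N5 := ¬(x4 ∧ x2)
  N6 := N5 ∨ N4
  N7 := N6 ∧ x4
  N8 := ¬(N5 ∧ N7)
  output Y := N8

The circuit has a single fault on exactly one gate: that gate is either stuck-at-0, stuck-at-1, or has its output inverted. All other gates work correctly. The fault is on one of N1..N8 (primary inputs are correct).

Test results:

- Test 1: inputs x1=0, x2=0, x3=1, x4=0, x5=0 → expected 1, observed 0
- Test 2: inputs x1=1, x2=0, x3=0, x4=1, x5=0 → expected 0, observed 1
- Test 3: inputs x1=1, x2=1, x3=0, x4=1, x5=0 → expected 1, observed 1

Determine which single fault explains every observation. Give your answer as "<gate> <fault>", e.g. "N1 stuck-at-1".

N7 inverted output

Fault-free values for test 1 (x1=0, x2=0, x3=1, x4=0, x5=0): N1=0, N2=0, N3=1, N4=0, N5=1, N6=1, N7=0, N8=1, giving Y=1. Observed 0.
Test 1: faults giving observed 0 are {N7 stuck-at-1, N7 inverted output, N8 stuck-at-0, N8 inverted output}.
Test 2 (x1=1, x2=0, x3=0, x4=1, x5=0): fault-free N1=1, N2=1, N3=0, N4=1, N5=1, N6=1, N7=1, N8=0 → 0; observed 1. Eliminates N7 stuck-at-1, N8 stuck-at-0.
Test 3 (x1=1, x2=1, x3=0, x4=1, x5=0): fault-free N1=1, N2=1, N3=0, N4=1, N5=0, N6=1, N7=1, N8=1 → 1; observed 1. Eliminates N8 inverted output.
Only N7 inverted output is consistent with every test.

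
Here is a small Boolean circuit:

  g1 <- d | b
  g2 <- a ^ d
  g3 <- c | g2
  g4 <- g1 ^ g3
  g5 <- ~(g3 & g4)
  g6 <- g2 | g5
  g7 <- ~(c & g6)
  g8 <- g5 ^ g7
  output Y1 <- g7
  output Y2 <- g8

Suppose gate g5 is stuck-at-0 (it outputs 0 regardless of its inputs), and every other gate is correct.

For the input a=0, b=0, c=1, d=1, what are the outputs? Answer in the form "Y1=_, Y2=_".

Y1=0, Y2=0

Propagate with g5 forced: g1=1, g2=1, g3=1, g4=0, g5=0 [stuck-at-0], g6=1, g7=0, g8=0.
So the outputs are Y1=0, Y2=0. (Without the fault they would be Y1=0, Y2=1.)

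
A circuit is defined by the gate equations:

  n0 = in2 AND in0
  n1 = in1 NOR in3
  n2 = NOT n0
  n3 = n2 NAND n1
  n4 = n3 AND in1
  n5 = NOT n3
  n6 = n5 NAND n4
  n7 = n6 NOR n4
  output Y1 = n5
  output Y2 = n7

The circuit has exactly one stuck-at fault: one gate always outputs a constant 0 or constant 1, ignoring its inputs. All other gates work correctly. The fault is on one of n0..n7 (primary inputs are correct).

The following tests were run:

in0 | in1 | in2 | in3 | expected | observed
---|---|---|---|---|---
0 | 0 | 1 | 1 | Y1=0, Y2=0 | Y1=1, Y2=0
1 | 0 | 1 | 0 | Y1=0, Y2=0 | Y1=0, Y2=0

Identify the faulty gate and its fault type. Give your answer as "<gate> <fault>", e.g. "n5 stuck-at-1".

Fault-free values for test 1 (in0=0, in1=0, in2=1, in3=1): n0=0, n1=0, n2=1, n3=1, n4=0, n5=0, n6=1, n7=0, giving Y1=0, Y2=0. Observed Y1=1, Y2=0.
Test 1: faults giving observed Y1=1, Y2=0 are {n1 stuck-at-1, n3 stuck-at-0, n5 stuck-at-1}.
Test 2 (in0=1, in1=0, in2=1, in3=0): fault-free n0=1, n1=1, n2=0, n3=1, n4=0, n5=0, n6=1, n7=0 → Y1=0, Y2=0; observed Y1=0, Y2=0. Eliminates n3 stuck-at-0, n5 stuck-at-1.
Only n1 stuck-at-1 is consistent with every test.

n1 stuck-at-1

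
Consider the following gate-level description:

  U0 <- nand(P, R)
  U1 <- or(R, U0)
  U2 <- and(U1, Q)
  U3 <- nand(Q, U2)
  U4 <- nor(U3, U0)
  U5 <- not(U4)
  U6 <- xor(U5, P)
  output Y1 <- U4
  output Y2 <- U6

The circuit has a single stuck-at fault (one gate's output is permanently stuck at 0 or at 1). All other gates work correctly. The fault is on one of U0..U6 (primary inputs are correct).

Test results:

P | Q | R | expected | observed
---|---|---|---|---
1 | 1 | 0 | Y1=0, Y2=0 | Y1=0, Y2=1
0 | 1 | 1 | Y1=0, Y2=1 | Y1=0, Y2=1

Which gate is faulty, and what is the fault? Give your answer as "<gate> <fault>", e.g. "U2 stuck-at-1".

Fault-free values for test 1 (P=1, Q=1, R=0): U0=1, U1=1, U2=1, U3=0, U4=0, U5=1, U6=0, giving Y1=0, Y2=0. Observed Y1=0, Y2=1.
Test 1: faults giving observed Y1=0, Y2=1 are {U5 stuck-at-0, U6 stuck-at-1}.
Test 2 (P=0, Q=1, R=1): fault-free U0=1, U1=1, U2=1, U3=0, U4=0, U5=1, U6=1 → Y1=0, Y2=1; observed Y1=0, Y2=1. Eliminates U5 stuck-at-0.
Only U6 stuck-at-1 is consistent with every test.

U6 stuck-at-1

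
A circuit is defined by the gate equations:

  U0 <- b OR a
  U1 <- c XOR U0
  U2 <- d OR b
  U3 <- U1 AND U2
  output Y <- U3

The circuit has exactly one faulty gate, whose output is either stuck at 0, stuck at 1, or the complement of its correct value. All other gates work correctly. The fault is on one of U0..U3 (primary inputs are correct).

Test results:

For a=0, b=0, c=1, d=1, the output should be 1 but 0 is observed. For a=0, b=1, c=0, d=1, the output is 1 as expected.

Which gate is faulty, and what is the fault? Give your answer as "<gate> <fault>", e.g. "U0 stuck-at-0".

Fault-free values for test 1 (a=0, b=0, c=1, d=1): U0=0, U1=1, U2=1, U3=1, giving Y=1. Observed 0.
Test 1: faults giving observed 0 are {U0 stuck-at-1, U0 inverted output, U1 stuck-at-0, U1 inverted output, U2 stuck-at-0, U2 inverted output, U3 stuck-at-0, U3 inverted output}.
Test 2 (a=0, b=1, c=0, d=1): fault-free U0=1, U1=1, U2=1, U3=1 → 1; observed 1. Eliminates U0 inverted output, U1 stuck-at-0, U1 inverted output, U2 stuck-at-0, U2 inverted output, U3 stuck-at-0, U3 inverted output.
Only U0 stuck-at-1 is consistent with every test.

U0 stuck-at-1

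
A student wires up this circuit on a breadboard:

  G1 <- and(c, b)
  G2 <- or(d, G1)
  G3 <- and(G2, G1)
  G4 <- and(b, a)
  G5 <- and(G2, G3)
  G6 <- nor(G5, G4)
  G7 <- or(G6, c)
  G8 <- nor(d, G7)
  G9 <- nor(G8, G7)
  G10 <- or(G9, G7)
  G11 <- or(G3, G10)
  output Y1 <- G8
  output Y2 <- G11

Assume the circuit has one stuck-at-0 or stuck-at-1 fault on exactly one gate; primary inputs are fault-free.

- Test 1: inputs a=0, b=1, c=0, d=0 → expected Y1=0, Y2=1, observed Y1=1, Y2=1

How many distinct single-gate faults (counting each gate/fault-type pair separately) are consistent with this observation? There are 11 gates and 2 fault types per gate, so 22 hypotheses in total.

Fault-free: G1=0, G2=0, G3=0, G4=0, G5=0, G6=1, G7=1, G8=0, G9=0, G10=1, G11=1 → Y1=0, Y2=1. Observed Y1=1, Y2=1.
  G1: stuck-at-1 ✓; others ✗
  G2: none of the 2 fault types match ✗
  G3: none of the 2 fault types match ✗
  G4: none of the 2 fault types match ✗
  G5: none of the 2 fault types match ✗
  G6: none of the 2 fault types match ✗
  G7: none of the 2 fault types match ✗
  G8: stuck-at-1 ✓; others ✗
  G9: none of the 2 fault types match ✗
  G10: none of the 2 fault types match ✗
  G11: none of the 2 fault types match ✗
Consistent faults: {G1 stuck-at-1, G8 stuck-at-1} — 2 in all.

2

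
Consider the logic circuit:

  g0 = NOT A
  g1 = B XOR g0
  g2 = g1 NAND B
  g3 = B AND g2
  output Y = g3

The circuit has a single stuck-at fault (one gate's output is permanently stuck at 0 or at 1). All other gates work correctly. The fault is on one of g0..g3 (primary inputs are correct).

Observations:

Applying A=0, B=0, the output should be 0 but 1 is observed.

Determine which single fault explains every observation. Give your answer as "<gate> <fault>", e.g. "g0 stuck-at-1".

Fault-free values for test 1 (A=0, B=0): g0=1, g1=1, g2=1, g3=0, giving Y=0. Observed 1.
Test 1: faults giving observed 1 are {g3 stuck-at-1}.
Only g3 stuck-at-1 is consistent with every test.

g3 stuck-at-1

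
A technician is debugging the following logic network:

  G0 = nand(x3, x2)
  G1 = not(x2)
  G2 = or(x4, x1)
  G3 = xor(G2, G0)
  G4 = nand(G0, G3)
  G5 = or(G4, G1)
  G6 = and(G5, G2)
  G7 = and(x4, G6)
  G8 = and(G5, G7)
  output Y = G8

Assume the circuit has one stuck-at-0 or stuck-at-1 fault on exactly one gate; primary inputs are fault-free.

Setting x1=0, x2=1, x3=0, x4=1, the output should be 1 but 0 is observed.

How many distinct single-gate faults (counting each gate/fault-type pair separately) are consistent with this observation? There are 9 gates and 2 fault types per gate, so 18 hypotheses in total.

Fault-free: G0=1, G1=0, G2=1, G3=0, G4=1, G5=1, G6=1, G7=1, G8=1 → 1. Observed 0.
  G0: none of the 2 fault types match ✗
  G1: none of the 2 fault types match ✗
  G2: stuck-at-0 ✓; others ✗
  G3: stuck-at-1 ✓; others ✗
  G4: stuck-at-0 ✓; others ✗
  G5: stuck-at-0 ✓; others ✗
  G6: stuck-at-0 ✓; others ✗
  G7: stuck-at-0 ✓; others ✗
  G8: stuck-at-0 ✓; others ✗
Consistent faults: {G2 stuck-at-0, G3 stuck-at-1, G4 stuck-at-0, G5 stuck-at-0, G6 stuck-at-0, G7 stuck-at-0, G8 stuck-at-0} — 7 in all.

7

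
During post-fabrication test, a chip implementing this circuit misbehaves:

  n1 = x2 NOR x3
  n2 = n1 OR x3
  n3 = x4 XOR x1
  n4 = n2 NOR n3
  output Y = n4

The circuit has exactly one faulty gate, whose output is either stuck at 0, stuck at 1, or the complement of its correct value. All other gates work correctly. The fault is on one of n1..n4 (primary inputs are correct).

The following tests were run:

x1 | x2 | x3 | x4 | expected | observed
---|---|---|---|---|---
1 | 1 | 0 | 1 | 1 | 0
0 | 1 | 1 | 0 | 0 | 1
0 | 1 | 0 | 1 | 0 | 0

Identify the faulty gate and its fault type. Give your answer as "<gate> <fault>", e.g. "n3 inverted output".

Fault-free values for test 1 (x1=1, x2=1, x3=0, x4=1): n1=0, n2=0, n3=0, n4=1, giving Y=1. Observed 0.
Test 1: faults giving observed 0 are {n1 stuck-at-1, n1 inverted output, n2 stuck-at-1, n2 inverted output, n3 stuck-at-1, n3 inverted output, n4 stuck-at-0, n4 inverted output}.
Test 2 (x1=0, x2=1, x3=1, x4=0): fault-free n1=0, n2=1, n3=0, n4=0 → 0; observed 1. Eliminates n1 stuck-at-1, n1 inverted output, n2 stuck-at-1, n3 stuck-at-1, n3 inverted output, n4 stuck-at-0.
Test 3 (x1=0, x2=1, x3=0, x4=1): fault-free n1=0, n2=0, n3=1, n4=0 → 0; observed 0. Eliminates n4 inverted output.
Only n2 inverted output is consistent with every test.

n2 inverted output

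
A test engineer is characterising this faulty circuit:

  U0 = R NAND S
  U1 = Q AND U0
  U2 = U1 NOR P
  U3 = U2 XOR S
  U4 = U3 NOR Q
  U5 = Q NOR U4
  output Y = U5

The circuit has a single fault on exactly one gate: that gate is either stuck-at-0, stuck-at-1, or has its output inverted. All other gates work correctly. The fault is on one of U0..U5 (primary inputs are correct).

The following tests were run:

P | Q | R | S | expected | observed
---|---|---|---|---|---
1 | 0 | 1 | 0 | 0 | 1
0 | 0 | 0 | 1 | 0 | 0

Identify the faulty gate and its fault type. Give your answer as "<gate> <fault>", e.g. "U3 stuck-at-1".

Fault-free values for test 1 (P=1, Q=0, R=1, S=0): U0=1, U1=0, U2=0, U3=0, U4=1, U5=0, giving Y=0. Observed 1.
Test 1: faults giving observed 1 are {U2 stuck-at-1, U2 inverted output, U3 stuck-at-1, U3 inverted output, U4 stuck-at-0, U4 inverted output, U5 stuck-at-1, U5 inverted output}.
Test 2 (P=0, Q=0, R=0, S=1): fault-free U0=1, U1=0, U2=1, U3=0, U4=1, U5=0 → 0; observed 0. Eliminates U2 inverted output, U3 stuck-at-1, U3 inverted output, U4 stuck-at-0, U4 inverted output, U5 stuck-at-1, U5 inverted output.
Only U2 stuck-at-1 is consistent with every test.

U2 stuck-at-1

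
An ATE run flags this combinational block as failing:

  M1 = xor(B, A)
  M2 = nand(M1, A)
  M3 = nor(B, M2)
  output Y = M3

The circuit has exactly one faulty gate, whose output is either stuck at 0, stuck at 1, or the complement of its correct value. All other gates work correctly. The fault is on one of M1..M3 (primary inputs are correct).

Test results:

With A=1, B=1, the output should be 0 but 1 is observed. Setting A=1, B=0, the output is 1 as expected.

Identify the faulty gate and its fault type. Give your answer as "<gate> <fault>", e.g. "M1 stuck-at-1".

M3 stuck-at-1

Fault-free values for test 1 (A=1, B=1): M1=0, M2=1, M3=0, giving Y=0. Observed 1.
Test 1: faults giving observed 1 are {M3 stuck-at-1, M3 inverted output}.
Test 2 (A=1, B=0): fault-free M1=1, M2=0, M3=1 → 1; observed 1. Eliminates M3 inverted output.
Only M3 stuck-at-1 is consistent with every test.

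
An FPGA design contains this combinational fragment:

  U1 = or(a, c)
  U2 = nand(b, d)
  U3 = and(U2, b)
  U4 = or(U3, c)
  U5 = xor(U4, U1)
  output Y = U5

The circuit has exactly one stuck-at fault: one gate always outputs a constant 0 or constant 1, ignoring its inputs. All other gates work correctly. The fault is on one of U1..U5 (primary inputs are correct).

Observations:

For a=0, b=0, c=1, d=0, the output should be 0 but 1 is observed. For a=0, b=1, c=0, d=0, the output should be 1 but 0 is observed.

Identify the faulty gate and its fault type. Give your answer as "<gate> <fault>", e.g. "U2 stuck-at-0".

Fault-free values for test 1 (a=0, b=0, c=1, d=0): U1=1, U2=1, U3=0, U4=1, U5=0, giving Y=0. Observed 1.
Test 1: faults giving observed 1 are {U1 stuck-at-0, U4 stuck-at-0, U5 stuck-at-1}.
Test 2 (a=0, b=1, c=0, d=0): fault-free U1=0, U2=1, U3=1, U4=1, U5=1 → 1; observed 0. Eliminates U1 stuck-at-0, U5 stuck-at-1.
Only U4 stuck-at-0 is consistent with every test.

U4 stuck-at-0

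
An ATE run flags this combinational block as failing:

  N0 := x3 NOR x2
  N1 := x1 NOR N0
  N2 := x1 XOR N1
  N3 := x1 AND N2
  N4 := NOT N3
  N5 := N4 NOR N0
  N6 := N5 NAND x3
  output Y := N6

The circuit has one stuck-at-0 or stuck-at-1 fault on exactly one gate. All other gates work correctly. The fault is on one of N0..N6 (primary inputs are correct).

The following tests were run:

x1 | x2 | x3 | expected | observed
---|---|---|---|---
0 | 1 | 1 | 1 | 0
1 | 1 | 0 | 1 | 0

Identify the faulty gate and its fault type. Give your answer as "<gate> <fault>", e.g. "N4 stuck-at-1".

Fault-free values for test 1 (x1=0, x2=1, x3=1): N0=0, N1=1, N2=1, N3=0, N4=1, N5=0, N6=1, giving Y=1. Observed 0.
Test 1: faults giving observed 0 are {N3 stuck-at-1, N4 stuck-at-0, N5 stuck-at-1, N6 stuck-at-0}.
Test 2 (x1=1, x2=1, x3=0): fault-free N0=0, N1=0, N2=1, N3=1, N4=0, N5=1, N6=1 → 1; observed 0. Eliminates N3 stuck-at-1, N4 stuck-at-0, N5 stuck-at-1.
Only N6 stuck-at-0 is consistent with every test.

N6 stuck-at-0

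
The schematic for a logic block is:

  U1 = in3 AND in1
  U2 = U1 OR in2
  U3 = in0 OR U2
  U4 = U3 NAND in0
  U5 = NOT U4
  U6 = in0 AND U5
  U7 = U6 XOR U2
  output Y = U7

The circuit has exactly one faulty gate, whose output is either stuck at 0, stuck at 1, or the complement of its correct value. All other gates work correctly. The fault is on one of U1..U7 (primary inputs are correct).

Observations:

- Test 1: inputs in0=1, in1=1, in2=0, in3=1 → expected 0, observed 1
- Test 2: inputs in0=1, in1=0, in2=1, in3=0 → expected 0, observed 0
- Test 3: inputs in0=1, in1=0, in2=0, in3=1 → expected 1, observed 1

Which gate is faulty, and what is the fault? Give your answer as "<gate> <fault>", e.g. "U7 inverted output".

U1 stuck-at-0

Fault-free values for test 1 (in0=1, in1=1, in2=0, in3=1): U1=1, U2=1, U3=1, U4=0, U5=1, U6=1, U7=0, giving Y=0. Observed 1.
Test 1: faults giving observed 1 are {U1 stuck-at-0, U1 inverted output, U2 stuck-at-0, U2 inverted output, U3 stuck-at-0, U3 inverted output, U4 stuck-at-1, U4 inverted output, U5 stuck-at-0, U5 inverted output, U6 stuck-at-0, U6 inverted output, U7 stuck-at-1, U7 inverted output}.
Test 2 (in0=1, in1=0, in2=1, in3=0): fault-free U1=0, U2=1, U3=1, U4=0, U5=1, U6=1, U7=0 → 0; observed 0. Eliminates U2 stuck-at-0, U2 inverted output, U3 stuck-at-0, U3 inverted output, U4 stuck-at-1, U4 inverted output, U5 stuck-at-0, U5 inverted output, U6 stuck-at-0, U6 inverted output, U7 stuck-at-1, U7 inverted output.
Test 3 (in0=1, in1=0, in2=0, in3=1): fault-free U1=0, U2=0, U3=1, U4=0, U5=1, U6=1, U7=1 → 1; observed 1. Eliminates U1 inverted output.
Only U1 stuck-at-0 is consistent with every test.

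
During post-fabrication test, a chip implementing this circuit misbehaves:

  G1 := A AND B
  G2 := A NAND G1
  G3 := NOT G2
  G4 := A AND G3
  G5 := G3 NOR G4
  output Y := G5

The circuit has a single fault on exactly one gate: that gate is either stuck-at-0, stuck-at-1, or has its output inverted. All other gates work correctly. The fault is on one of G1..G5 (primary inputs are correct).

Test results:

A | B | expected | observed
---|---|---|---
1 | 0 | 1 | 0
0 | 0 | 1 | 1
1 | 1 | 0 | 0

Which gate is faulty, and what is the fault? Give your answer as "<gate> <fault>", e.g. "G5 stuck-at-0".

Fault-free values for test 1 (A=1, B=0): G1=0, G2=1, G3=0, G4=0, G5=1, giving Y=1. Observed 0.
Test 1: faults giving observed 0 are {G1 stuck-at-1, G1 inverted output, G2 stuck-at-0, G2 inverted output, G3 stuck-at-1, G3 inverted output, G4 stuck-at-1, G4 inverted output, G5 stuck-at-0, G5 inverted output}.
Test 2 (A=0, B=0): fault-free G1=0, G2=1, G3=0, G4=0, G5=1 → 1; observed 1. Eliminates G2 stuck-at-0, G2 inverted output, G3 stuck-at-1, G3 inverted output, G4 stuck-at-1, G4 inverted output, G5 stuck-at-0, G5 inverted output.
Test 3 (A=1, B=1): fault-free G1=1, G2=0, G3=1, G4=1, G5=0 → 0; observed 0. Eliminates G1 inverted output.
Only G1 stuck-at-1 is consistent with every test.

G1 stuck-at-1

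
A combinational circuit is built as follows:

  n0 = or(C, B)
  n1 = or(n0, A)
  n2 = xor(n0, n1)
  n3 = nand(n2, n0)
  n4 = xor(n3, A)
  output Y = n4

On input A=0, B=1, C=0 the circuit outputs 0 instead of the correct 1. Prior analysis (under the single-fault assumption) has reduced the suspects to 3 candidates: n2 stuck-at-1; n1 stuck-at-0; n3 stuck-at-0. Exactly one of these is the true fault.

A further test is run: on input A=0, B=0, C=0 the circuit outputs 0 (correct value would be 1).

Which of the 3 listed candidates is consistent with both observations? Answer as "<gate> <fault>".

n3 stuck-at-0

Evaluate each candidate on input A=0, B=0, C=0:
  n2 stuck-at-1: n0=0, n1=0, n2=1 [stuck-at-1], n3=1, n4=1 → 1 — eliminated
  n1 stuck-at-0: n0=0, n1=0 [stuck-at-0], n2=0, n3=1, n4=1 → 1 — eliminated
  n3 stuck-at-0: n0=0, n1=0, n2=0, n3=0 [stuck-at-0], n4=0 → 0 — matches
Only n3 stuck-at-0 reproduces the observed 0.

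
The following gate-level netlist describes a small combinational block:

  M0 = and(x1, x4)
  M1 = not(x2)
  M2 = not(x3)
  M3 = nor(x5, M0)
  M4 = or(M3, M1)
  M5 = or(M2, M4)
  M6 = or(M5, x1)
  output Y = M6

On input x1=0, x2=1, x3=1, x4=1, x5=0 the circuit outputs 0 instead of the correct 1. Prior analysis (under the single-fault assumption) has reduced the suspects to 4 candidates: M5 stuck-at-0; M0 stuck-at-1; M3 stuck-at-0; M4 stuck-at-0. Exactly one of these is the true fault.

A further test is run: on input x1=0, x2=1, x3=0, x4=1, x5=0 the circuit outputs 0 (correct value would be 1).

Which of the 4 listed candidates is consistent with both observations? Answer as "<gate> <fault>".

M5 stuck-at-0

Evaluate each candidate on input x1=0, x2=1, x3=0, x4=1, x5=0:
  M5 stuck-at-0: M0=0, M1=0, M2=1, M3=1, M4=1, M5=0 [stuck-at-0], M6=0 → 0 — matches
  M0 stuck-at-1: M0=1 [stuck-at-1], M1=0, M2=1, M3=0, M4=0, M5=1, M6=1 → 1 — eliminated
  M3 stuck-at-0: M0=0, M1=0, M2=1, M3=0 [stuck-at-0], M4=0, M5=1, M6=1 → 1 — eliminated
  M4 stuck-at-0: M0=0, M1=0, M2=1, M3=1, M4=0 [stuck-at-0], M5=1, M6=1 → 1 — eliminated
Only M5 stuck-at-0 reproduces the observed 0.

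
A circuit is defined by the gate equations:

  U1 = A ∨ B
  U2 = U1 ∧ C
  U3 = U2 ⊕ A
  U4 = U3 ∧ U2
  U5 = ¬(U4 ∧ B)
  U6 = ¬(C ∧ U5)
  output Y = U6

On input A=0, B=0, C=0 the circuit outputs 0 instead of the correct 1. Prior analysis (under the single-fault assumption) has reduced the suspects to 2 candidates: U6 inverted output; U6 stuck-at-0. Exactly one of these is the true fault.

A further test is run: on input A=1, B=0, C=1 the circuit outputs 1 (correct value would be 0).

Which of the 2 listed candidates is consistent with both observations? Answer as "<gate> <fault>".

Evaluate each candidate on input A=1, B=0, C=1:
  U6 inverted output: U1=1, U2=1, U3=0, U4=0, U5=1, U6=1 [inverted output] → 1 — matches
  U6 stuck-at-0: U1=1, U2=1, U3=0, U4=0, U5=1, U6=0 [stuck-at-0] → 0 — eliminated
Only U6 inverted output reproduces the observed 1.

U6 inverted output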